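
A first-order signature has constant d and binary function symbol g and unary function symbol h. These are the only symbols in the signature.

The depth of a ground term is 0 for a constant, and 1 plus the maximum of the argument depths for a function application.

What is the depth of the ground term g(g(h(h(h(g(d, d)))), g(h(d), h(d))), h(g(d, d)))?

6

depth(g(d, d)) = 1 + max(0, 0) = 1
depth(h(g(d, d))) = 1 + depth(g(d, d)) = 1 + 1 = 2
depth(h(h(g(d, d)))) = 1 + depth(h(g(d, d))) = 1 + 2 = 3
depth(h(h(h(g(d, d))))) = 1 + depth(h(h(g(d, d)))) = 1 + 3 = 4
depth(h(d)) = 1 + depth(d) = 1 + 0 = 1
depth(g(h(d), h(d))) = 1 + max(1, 1) = 2
depth(g(h(h(h(g(d, d)))), g(h(d), h(d)))) = 1 + max(4, 2) = 5
depth(g(g(h(h(h(g(d, d)))), g(h(d), h(d))), h(g(d, d)))) = 1 + max(5, 2) = 6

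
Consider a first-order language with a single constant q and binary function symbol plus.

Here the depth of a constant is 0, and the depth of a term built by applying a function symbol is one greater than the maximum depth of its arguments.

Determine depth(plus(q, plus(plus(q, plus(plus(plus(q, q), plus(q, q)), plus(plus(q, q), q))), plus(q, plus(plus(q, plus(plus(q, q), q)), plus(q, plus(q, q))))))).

7

depth(plus(q, q)) = 1 + max(0, 0) = 1
depth(plus(plus(q, q), plus(q, q))) = 1 + max(1, 1) = 2
depth(plus(plus(q, q), q)) = 1 + max(1, 0) = 2
depth(plus(plus(plus(q, q), plus(q, q)), plus(plus(q, q), q))) = 1 + max(2, 2) = 3
depth(plus(q, plus(plus(plus(q, q), plus(q, q)), plus(plus(q, q), q)))) = 1 + max(0, 3) = 4
depth(plus(q, plus(plus(q, q), q))) = 1 + max(0, 2) = 3
depth(plus(q, plus(q, q))) = 1 + max(0, 1) = 2
depth(plus(plus(q, plus(plus(q, q), q)), plus(q, plus(q, q)))) = 1 + max(3, 2) = 4
depth(plus(q, plus(plus(q, plus(plus(q, q), q)), plus(q, plus(q, q))))) = 1 + max(0, 4) = 5
depth(plus(plus(q, plus(plus(plus(q, q), plus(q, q)), plus(plus(q, q), q))), plus(q, plus(plus(q, plus(plus(q, q), q)), plus(q, plus(q, q)))))) = 1 + max(4, 5) = 6
depth(plus(q, plus(plus(q, plus(plus(plus(q, q), plus(q, q)), plus(plus(q, q), q))), plus(q, plus(plus(q, plus(plus(q, q), q)), plus(q, plus(q, q))))))) = 1 + max(0, 6) = 7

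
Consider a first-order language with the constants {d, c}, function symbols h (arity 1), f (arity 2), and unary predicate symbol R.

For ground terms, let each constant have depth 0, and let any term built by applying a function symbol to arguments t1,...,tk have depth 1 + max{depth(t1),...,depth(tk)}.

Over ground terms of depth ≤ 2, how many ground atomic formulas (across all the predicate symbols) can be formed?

First count ground terms of depth ≤ 2.
Write N_k for the number of ground terms of depth ≤ k. A term of depth ≤ k is either a constant or a function symbol applied to arguments of depth ≤ k−1, so N_k = 2 + N_{k-1} + N_{k-1}^2.
N_0 = 2
N_1 = 2 + 2 + 2^2 = 8
N_2 = 2 + 8 + 8^2 = 74
So |H| = 74.
Each predicate of arity r yields |H|^r ground atoms (one per choice of an r-tuple from H):
  R: 74
Total ground atoms: 74.

74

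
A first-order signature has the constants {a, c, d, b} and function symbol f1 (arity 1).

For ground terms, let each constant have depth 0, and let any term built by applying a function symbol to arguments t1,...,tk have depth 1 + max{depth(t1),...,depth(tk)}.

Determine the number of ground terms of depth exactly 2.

4

If N_k denotes the number of depth-≤k ground terms, the 4 constants give N_0 = 4, and each function symbol of arity r contributes N_{k-1}^r new terms at level k: N_k = 4 + N_{k-1}.
N_0 = 4
N_1 = 4 + 4 = 8
N_2 = 4 + 8 = 12
Terms of depth exactly 2: N_2 − N_1 = 12 − 8 = 4.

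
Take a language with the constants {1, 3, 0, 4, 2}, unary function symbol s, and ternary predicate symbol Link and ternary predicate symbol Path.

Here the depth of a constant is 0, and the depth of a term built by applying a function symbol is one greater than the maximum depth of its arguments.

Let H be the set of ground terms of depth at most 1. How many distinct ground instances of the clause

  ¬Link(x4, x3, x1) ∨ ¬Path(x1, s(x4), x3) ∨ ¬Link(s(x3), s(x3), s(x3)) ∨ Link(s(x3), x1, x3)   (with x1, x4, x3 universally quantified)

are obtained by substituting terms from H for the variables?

Ground terms of depth ≤ 1:
  Count level by level. With function symbols s/1, the terms of depth ≤ k are the 5 constants together with each function applied to depth-≤(k−1) tuples, so N_k = 5 + N_{k-1}.
  N_0 = 5
  N_1 = 5 + 5 = 10
  Explicitly: 1, 3, 0, 4, 2, s(1), s(3), s(0), s(4), s(2).
So there are 10 ground terms available for substitution.
Each of x1, x4, x3 ranges independently over the available ground terms, and distinct assignments produce distinct instances.
Number of ground instances = 10^3 = 1000.

1000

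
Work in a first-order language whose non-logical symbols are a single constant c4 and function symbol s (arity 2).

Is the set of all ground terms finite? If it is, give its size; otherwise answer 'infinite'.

The signature has at least one function symbol (s, arity 2) and at least one constant (c4).
Iterating s gives infinitely many distinct ground terms: c4, s(c4, c4), s(s(c4, c4), s(c4, c4)), ...
So the Herbrand universe is infinite.

infinite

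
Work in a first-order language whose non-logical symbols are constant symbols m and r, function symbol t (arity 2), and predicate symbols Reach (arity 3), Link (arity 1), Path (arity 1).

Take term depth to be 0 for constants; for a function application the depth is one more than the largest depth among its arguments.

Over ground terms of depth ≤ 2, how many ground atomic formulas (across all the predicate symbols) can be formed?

54948

First count ground terms of depth ≤ 2.
If N_k denotes the number of depth-≤k ground terms, the 2 constants give N_0 = 2, and each function symbol of arity r contributes N_{k-1}^r new terms at level k: N_k = 2 + N_{k-1}^2.
N_0 = 2
N_1 = 2 + 2^2 = 6
N_2 = 2 + 6^2 = 38
So |H| = 38.
Ground atoms are formed by filling each argument slot of a predicate with a term from H, so an r-ary predicate gives |H|^r atoms:
  Reach: 38^3 = 54872;  Link: 38;  Path: 38
Total ground atoms: 54872 + 38 + 38 = 54948.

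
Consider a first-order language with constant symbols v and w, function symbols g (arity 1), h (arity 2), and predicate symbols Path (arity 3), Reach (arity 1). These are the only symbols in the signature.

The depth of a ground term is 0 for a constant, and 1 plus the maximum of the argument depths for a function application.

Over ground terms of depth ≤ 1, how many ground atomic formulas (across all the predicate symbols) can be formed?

520

First count ground terms of depth ≤ 1.
If N_k denotes the number of depth-≤k ground terms, the 2 constants give N_0 = 2, and each function symbol of arity r contributes N_{k-1}^r new terms at level k: N_k = 2 + N_{k-1} + N_{k-1}^2.
N_0 = 2
N_1 = 2 + 2 + 2^2 = 8
So |H| = 8.
For each predicate symbol, the number of ground atoms is |H| raised to its arity; summing:
  Path: 8^3 = 512;  Reach: 8
Total ground atoms: 512 + 8 = 520.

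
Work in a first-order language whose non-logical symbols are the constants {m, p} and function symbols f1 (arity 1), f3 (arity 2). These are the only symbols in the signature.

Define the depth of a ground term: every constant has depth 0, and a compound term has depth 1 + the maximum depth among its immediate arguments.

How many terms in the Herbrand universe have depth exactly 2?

Let N_k count ground terms of depth at most k. Each non-constant term of depth ≤ k is some function symbol applied to depth-≤(k−1) arguments, giving N_k = 2 + N_{k-1} + N_{k-1}^2.
N_0 = 2
N_1 = 2 + 2 + 2^2 = 8
N_2 = 2 + 8 + 8^2 = 74
Terms of depth exactly 2: N_2 − N_1 = 74 − 8 = 66.

66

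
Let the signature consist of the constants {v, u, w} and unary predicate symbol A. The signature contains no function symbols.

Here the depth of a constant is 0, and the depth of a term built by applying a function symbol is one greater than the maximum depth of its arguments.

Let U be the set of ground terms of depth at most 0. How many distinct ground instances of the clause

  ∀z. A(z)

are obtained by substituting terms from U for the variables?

Ground terms of depth ≤ 0:
  With no function symbols every ground term is a constant, so there are exactly 3 ground terms at every depth bound.
  N_0 = 3
  Explicitly: v, u, w.
So there are 3 ground terms available for substitution.
The body mentions the single quantified variable z; since ground terms form a free algebra, no two substitutions collapse to the same formula.
Number of ground instances = 3.

3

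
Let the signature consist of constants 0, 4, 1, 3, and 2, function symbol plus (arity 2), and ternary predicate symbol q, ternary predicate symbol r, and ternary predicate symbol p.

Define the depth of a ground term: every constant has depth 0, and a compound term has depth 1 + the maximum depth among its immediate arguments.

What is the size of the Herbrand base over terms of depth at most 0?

375

First count ground terms of depth ≤ 0.
Count level by level. With function symbols plus/2, the terms of depth ≤ k are the 5 constants together with each function applied to depth-≤(k−1) tuples, so N_k = 5 + N_{k-1}^2.
N_0 = 5
So |H| = 5.
Ground atoms are formed by filling each argument slot of a predicate with a term from H, so an r-ary predicate gives |H|^r atoms:
  q: 5^3 = 125;  r: 5^3 = 125;  p: 5^3 = 125
Total ground atoms: 125 + 125 + 125 = 375.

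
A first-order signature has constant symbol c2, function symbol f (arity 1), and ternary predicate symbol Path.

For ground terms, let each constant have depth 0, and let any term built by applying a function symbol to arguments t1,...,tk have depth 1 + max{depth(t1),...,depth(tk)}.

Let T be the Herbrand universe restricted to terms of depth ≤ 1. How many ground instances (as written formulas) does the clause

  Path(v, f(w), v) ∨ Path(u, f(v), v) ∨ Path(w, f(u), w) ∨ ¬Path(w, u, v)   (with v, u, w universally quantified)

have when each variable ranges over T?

Ground terms of depth ≤ 1:
  Let N_k count ground terms of depth at most k. Each non-constant term of depth ≤ k is some function symbol applied to depth-≤(k−1) arguments, giving N_k = 1 + N_{k-1}.
  N_0 = 1
  N_1 = 1 + 1 = 2
So there are 2 ground terms available for substitution.
The clause has 3 distinct variables (v, u, w), each appearing in the body. In the free term algebra distinct substitutions yield syntactically distinct ground instances.
Number of ground instances = 2^3 = 8.

8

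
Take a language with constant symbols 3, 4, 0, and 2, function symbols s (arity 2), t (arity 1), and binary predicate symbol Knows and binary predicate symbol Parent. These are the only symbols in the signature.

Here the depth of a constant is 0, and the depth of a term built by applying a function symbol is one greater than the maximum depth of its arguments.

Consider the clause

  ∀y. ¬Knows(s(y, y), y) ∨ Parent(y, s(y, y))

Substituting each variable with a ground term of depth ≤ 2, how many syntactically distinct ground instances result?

604

Ground terms of depth ≤ 2:
  Let N_k count ground terms of depth at most k. Each non-constant term of depth ≤ k is some function symbol applied to depth-≤(k−1) arguments, giving N_k = 4 + N_{k-1}^2 + N_{k-1}.
  N_0 = 4
  N_1 = 4 + 4^2 + 4 = 24
  N_2 = 4 + 24^2 + 24 = 604
So there are 604 ground terms available for substitution.
The clause has 1 distinct variable (y), which appears in the body. In the free term algebra distinct substitutions yield syntactically distinct ground instances.
Number of ground instances = 604.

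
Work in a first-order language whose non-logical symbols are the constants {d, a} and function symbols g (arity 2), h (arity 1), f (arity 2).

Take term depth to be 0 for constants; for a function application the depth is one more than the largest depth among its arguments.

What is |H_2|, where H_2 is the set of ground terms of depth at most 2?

If N_k denotes the number of depth-≤k ground terms, the 2 constants give N_0 = 2, and each function symbol of arity r contributes N_{k-1}^r new terms at level k: N_k = 2 + N_{k-1}^2 + N_{k-1} + N_{k-1}^2.
N_0 = 2
N_1 = 2 + 2^2 + 2 + 2^2 = 12
N_2 = 2 + 12^2 + 12 + 12^2 = 302

302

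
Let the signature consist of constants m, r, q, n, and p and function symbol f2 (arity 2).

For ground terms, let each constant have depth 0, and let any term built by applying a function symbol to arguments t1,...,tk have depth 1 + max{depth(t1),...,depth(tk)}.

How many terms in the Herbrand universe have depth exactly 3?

818125

Let N_k count ground terms of depth at most k. Each non-constant term of depth ≤ k is some function symbol applied to depth-≤(k−1) arguments, giving N_k = 5 + N_{k-1}^2.
N_0 = 5
N_1 = 5 + 5^2 = 30
N_2 = 5 + 30^2 = 905
N_3 = 5 + 905^2 = 819030
Terms of depth exactly 3: N_3 − N_2 = 819030 − 905 = 818125.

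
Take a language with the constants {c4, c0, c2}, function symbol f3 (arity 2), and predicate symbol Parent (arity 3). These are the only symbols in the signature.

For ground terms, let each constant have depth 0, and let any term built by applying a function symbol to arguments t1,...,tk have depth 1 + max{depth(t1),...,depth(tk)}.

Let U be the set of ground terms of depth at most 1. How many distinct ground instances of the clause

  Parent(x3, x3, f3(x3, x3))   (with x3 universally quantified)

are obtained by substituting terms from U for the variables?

12

Ground terms of depth ≤ 1:
  Count level by level. With function symbols f3/2, the terms of depth ≤ k are the 3 constants together with each function applied to depth-≤(k−1) tuples, so N_k = 3 + N_{k-1}^2.
  N_0 = 3
  N_1 = 3 + 3^2 = 12
So there are 12 ground terms available for substitution.
The variable x3 ranges independently over the available ground terms, and distinct assignments produce distinct instances.
Number of ground instances = 12.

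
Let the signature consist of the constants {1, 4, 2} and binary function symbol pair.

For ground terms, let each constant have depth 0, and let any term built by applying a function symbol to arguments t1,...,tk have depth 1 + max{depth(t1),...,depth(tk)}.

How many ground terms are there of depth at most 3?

21612

Count level by level. With function symbols pair/2, the terms of depth ≤ k are the 3 constants together with each function applied to depth-≤(k−1) tuples, so N_k = 3 + N_{k-1}^2.
N_0 = 3
N_1 = 3 + 3^2 = 12
N_2 = 3 + 12^2 = 147
N_3 = 3 + 147^2 = 21612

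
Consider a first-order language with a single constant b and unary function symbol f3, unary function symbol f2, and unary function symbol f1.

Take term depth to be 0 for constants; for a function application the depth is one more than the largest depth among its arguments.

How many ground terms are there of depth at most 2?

13

If N_k denotes the number of depth-≤k ground terms, the 1 constant gives N_0 = 1, and each function symbol of arity r contributes N_{k-1}^r new terms at level k: N_k = 1 + N_{k-1} + N_{k-1} + N_{k-1}.
N_0 = 1
N_1 = 1 + 1 + 1 + 1 = 4
N_2 = 1 + 4 + 4 + 4 = 13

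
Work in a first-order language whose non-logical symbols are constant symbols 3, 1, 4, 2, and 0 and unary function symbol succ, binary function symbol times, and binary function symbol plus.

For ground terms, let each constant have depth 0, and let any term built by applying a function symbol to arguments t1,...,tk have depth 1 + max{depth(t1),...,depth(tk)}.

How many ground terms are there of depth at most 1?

If N_k denotes the number of depth-≤k ground terms, the 5 constants give N_0 = 5, and each function symbol of arity r contributes N_{k-1}^r new terms at level k: N_k = 5 + N_{k-1} + N_{k-1}^2 + N_{k-1}^2.
N_0 = 5
N_1 = 5 + 5 + 5^2 + 5^2 = 60

60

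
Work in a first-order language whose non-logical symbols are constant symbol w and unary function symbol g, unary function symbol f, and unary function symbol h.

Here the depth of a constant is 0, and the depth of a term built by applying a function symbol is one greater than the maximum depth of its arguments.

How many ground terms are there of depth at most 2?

Write N_k for the number of ground terms of depth ≤ k. A term of depth ≤ k is either a constant or a function symbol applied to arguments of depth ≤ k−1, so N_k = 1 + N_{k-1} + N_{k-1} + N_{k-1}.
N_0 = 1
N_1 = 1 + 1 + 1 + 1 = 4
N_2 = 1 + 4 + 4 + 4 = 13

13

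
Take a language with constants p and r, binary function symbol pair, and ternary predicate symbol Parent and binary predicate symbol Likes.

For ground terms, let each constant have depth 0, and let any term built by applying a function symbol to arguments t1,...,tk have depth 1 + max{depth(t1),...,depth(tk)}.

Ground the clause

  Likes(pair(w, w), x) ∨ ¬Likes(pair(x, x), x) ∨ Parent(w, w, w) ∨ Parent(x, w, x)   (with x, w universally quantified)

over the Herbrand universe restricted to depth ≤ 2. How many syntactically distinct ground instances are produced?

1444

Ground terms of depth ≤ 2:
  Let N_k count ground terms of depth at most k. Each non-constant term of depth ≤ k is some function symbol applied to depth-≤(k−1) arguments, giving N_k = 2 + N_{k-1}^2.
  N_0 = 2
  N_1 = 2 + 2^2 = 6
  N_2 = 2 + 6^2 = 38
So there are 38 ground terms available for substitution.
Each of x, w ranges independently over the available ground terms, and distinct assignments produce distinct instances.
Number of ground instances = 38^2 = 1444.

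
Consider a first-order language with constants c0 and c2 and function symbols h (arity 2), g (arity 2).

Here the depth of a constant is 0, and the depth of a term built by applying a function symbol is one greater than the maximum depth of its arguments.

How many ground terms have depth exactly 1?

Count level by level. With function symbols h/2, g/2, the terms of depth ≤ k are the 2 constants together with each function applied to depth-≤(k−1) tuples, so N_k = 2 + N_{k-1}^2 + N_{k-1}^2.
N_0 = 2
N_1 = 2 + 2^2 + 2^2 = 10
Terms of depth exactly 1: N_1 − N_0 = 10 − 2 = 8.

8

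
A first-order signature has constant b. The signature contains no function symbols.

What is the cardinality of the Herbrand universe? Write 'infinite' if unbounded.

1

There are no function symbols, so the only ground term is the single constant.
The Herbrand universe is {b}, finite with 1 element.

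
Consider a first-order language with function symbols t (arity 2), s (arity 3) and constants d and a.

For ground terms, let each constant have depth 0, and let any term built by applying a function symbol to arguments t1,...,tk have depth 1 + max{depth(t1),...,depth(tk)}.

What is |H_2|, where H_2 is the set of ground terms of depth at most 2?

2942

Let N_k = |{terms of depth ≤ k}|. Then N_0 = 2 and N_k = 2 + N_{k-1}^2 + N_{k-1}^3 for k ≥ 1 (one summand per function symbol, arity giving the exponent).
N_0 = 2
N_1 = 2 + 2^2 + 2^3 = 14
N_2 = 2 + 14^2 + 14^3 = 2942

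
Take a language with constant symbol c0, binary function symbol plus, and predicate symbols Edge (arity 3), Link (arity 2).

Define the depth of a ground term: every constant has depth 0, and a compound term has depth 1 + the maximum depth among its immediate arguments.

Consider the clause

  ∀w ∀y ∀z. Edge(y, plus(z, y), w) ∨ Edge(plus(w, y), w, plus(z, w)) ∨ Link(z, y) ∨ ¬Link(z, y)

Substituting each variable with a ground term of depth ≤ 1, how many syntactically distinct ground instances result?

Ground terms of depth ≤ 1:
  If N_k denotes the number of depth-≤k ground terms, the 1 constant gives N_0 = 1, and each function symbol of arity r contributes N_{k-1}^r new terms at level k: N_k = 1 + N_{k-1}^2.
  N_0 = 1
  N_1 = 1 + 1^2 = 2
  Explicitly: c0, plus(c0, c0).
So there are 2 ground terms available for substitution.
The clause has 3 distinct variables (w, y, z), each appearing in the body. In the free term algebra distinct substitutions yield syntactically distinct ground instances.
Number of ground instances = 2^3 = 8.

8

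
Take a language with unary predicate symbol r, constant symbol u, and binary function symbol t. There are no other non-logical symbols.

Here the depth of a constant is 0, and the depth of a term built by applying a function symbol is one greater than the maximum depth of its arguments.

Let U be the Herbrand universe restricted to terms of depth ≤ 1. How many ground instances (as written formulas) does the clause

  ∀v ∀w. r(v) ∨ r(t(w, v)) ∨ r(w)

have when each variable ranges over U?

4

Ground terms of depth ≤ 1:
  Write N_k for the number of ground terms of depth ≤ k. A term of depth ≤ k is either a constant or a function symbol applied to arguments of depth ≤ k−1, so N_k = 1 + N_{k-1}^2.
  N_0 = 1
  N_1 = 1 + 1^2 = 2
So there are 2 ground terms available for substitution.
The body mentions every one of the 2 quantified variables; since ground terms form a free algebra, no two substitutions collapse to the same formula.
Number of ground instances = 2^2 = 4.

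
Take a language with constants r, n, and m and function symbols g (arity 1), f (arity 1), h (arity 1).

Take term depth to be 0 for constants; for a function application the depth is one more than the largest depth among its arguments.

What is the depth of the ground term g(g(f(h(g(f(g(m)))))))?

7

depth(g(m)) = 1 + depth(m) = 1 + 0 = 1
depth(f(g(m))) = 1 + depth(g(m)) = 1 + 1 = 2
depth(g(f(g(m)))) = 1 + depth(f(g(m))) = 1 + 2 = 3
depth(h(g(f(g(m))))) = 1 + depth(g(f(g(m)))) = 1 + 3 = 4
depth(f(h(g(f(g(m)))))) = 1 + depth(h(g(f(g(m))))) = 1 + 4 = 5
depth(g(f(h(g(f(g(m))))))) = 1 + depth(f(h(g(f(g(m)))))) = 1 + 5 = 6
depth(g(g(f(h(g(f(g(m)))))))) = 1 + depth(g(f(h(g(f(g(m))))))) = 1 + 6 = 7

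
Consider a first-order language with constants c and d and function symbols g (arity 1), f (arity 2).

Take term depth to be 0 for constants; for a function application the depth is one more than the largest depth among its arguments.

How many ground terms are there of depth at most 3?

Let N_k count ground terms of depth at most k. Each non-constant term of depth ≤ k is some function symbol applied to depth-≤(k−1) arguments, giving N_k = 2 + N_{k-1} + N_{k-1}^2.
N_0 = 2
N_1 = 2 + 2 + 2^2 = 8
N_2 = 2 + 8 + 8^2 = 74
N_3 = 2 + 74 + 74^2 = 5552

5552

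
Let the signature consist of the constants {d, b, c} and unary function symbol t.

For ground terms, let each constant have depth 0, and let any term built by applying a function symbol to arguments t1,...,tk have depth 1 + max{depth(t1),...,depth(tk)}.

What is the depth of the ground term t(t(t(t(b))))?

depth(t(b)) = 1 + depth(b) = 1 + 0 = 1
depth(t(t(b))) = 1 + depth(t(b)) = 1 + 1 = 2
depth(t(t(t(b)))) = 1 + depth(t(t(b))) = 1 + 2 = 3
depth(t(t(t(t(b))))) = 1 + depth(t(t(t(b)))) = 1 + 3 = 4

4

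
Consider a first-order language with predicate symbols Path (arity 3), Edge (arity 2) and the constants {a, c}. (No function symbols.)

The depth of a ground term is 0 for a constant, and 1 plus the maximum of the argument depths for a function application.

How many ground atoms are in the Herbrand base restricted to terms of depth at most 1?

First count ground terms of depth ≤ 1.
With no function symbols every ground term is a constant, so there are exactly 2 ground terms at every depth bound.
N_0 = 2
N_1 = 2
So |H| = 2.
Each predicate of arity r yields |H|^r ground atoms (one per choice of an r-tuple from H):
  Path: 2^3 = 8;  Edge: 2^2 = 4
Total ground atoms: 8 + 4 = 12.

12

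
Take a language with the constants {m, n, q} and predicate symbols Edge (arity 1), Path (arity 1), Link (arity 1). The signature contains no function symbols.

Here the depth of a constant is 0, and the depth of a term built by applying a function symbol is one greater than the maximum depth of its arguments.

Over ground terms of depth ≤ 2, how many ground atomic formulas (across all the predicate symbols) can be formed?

First count ground terms of depth ≤ 2.
With no function symbols every ground term is a constant, so there are exactly 3 ground terms at every depth bound.
N_0 = 3
N_1 = 3
N_2 = 3
Explicitly: m, n, q.
So |H| = 3.
Ground atoms are formed by filling each argument slot of a predicate with a term from H, so an r-ary predicate gives |H|^r atoms:
  Edge: 3;  Path: 3;  Link: 3
Total ground atoms: 3 + 3 + 3 = 9.

9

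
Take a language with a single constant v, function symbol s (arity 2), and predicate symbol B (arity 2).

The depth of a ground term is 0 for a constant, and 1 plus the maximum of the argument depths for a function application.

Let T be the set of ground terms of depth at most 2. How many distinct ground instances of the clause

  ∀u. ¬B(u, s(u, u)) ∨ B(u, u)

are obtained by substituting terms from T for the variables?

5

Ground terms of depth ≤ 2:
  Write N_k for the number of ground terms of depth ≤ k. A term of depth ≤ k is either a constant or a function symbol applied to arguments of depth ≤ k−1, so N_k = 1 + N_{k-1}^2.
  N_0 = 1
  N_1 = 1 + 1^2 = 2
  N_2 = 1 + 2^2 = 5
  Explicitly: v, s(v, v), s(v, s(v, v)), s(s(v, v), v), s(s(v, v), s(v, v)).
So there are 5 ground terms available for substitution.
There is 1 variable to instantiate (u),  occurring in at least one literal, so different choices give different ground instances.
Number of ground instances = 5.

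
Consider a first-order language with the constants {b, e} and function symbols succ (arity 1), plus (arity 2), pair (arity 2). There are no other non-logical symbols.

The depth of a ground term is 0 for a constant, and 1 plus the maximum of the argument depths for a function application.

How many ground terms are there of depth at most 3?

182712

Count level by level. With function symbols succ/1, plus/2, pair/2, the terms of depth ≤ k are the 2 constants together with each function applied to depth-≤(k−1) tuples, so N_k = 2 + N_{k-1} + N_{k-1}^2 + N_{k-1}^2.
N_0 = 2
N_1 = 2 + 2 + 2^2 + 2^2 = 12
N_2 = 2 + 12 + 12^2 + 12^2 = 302
N_3 = 2 + 302 + 302^2 + 302^2 = 182712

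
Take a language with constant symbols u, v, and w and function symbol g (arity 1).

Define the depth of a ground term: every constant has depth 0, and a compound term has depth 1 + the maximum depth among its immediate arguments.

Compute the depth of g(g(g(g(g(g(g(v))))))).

depth(g(v)) = 1 + depth(v) = 1 + 0 = 1
depth(g(g(v))) = 1 + depth(g(v)) = 1 + 1 = 2
depth(g(g(g(v)))) = 1 + depth(g(g(v))) = 1 + 2 = 3
depth(g(g(g(g(v))))) = 1 + depth(g(g(g(v)))) = 1 + 3 = 4
depth(g(g(g(g(g(v)))))) = 1 + depth(g(g(g(g(v))))) = 1 + 4 = 5
depth(g(g(g(g(g(g(v))))))) = 1 + depth(g(g(g(g(g(v)))))) = 1 + 5 = 6
depth(g(g(g(g(g(g(g(v)))))))) = 1 + depth(g(g(g(g(g(g(v))))))) = 1 + 6 = 7

7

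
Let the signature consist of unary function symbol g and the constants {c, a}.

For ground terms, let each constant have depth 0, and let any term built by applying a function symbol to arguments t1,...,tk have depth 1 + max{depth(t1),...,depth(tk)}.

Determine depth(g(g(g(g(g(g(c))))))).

6

depth(g(c)) = 1 + depth(c) = 1 + 0 = 1
depth(g(g(c))) = 1 + depth(g(c)) = 1 + 1 = 2
depth(g(g(g(c)))) = 1 + depth(g(g(c))) = 1 + 2 = 3
depth(g(g(g(g(c))))) = 1 + depth(g(g(g(c)))) = 1 + 3 = 4
depth(g(g(g(g(g(c)))))) = 1 + depth(g(g(g(g(c))))) = 1 + 4 = 5
depth(g(g(g(g(g(g(c))))))) = 1 + depth(g(g(g(g(g(c)))))) = 1 + 5 = 6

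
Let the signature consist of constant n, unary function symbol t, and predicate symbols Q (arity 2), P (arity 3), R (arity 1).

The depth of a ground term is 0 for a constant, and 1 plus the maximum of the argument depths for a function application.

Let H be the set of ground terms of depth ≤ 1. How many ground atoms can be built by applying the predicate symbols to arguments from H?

First count ground terms of depth ≤ 1.
Count level by level. With function symbols t/1, the terms of depth ≤ k are the 1 constant together with each function applied to depth-≤(k−1) tuples, so N_k = 1 + N_{k-1}.
N_0 = 1
N_1 = 1 + 1 = 2
So |H| = 2.
Each predicate of arity r yields |H|^r ground atoms (one per choice of an r-tuple from H):
  Q: 2^2 = 4;  P: 2^3 = 8;  R: 2
Total ground atoms: 4 + 8 + 2 = 14.

14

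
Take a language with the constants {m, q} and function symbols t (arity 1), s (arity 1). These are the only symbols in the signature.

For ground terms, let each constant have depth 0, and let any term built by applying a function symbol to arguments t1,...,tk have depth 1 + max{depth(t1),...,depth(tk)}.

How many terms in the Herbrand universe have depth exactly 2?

8

If N_k denotes the number of depth-≤k ground terms, the 2 constants give N_0 = 2, and each function symbol of arity r contributes N_{k-1}^r new terms at level k: N_k = 2 + N_{k-1} + N_{k-1}.
N_0 = 2
N_1 = 2 + 2 + 2 = 6
N_2 = 2 + 6 + 6 = 14
Terms of depth exactly 2: N_2 − N_1 = 14 − 6 = 8.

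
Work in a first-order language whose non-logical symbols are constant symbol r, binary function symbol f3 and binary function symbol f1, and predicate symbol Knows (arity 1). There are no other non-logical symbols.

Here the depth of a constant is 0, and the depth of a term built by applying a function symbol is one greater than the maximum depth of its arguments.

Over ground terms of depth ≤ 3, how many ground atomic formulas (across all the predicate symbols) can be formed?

First count ground terms of depth ≤ 3.
Write N_k for the number of ground terms of depth ≤ k. A term of depth ≤ k is either a constant or a function symbol applied to arguments of depth ≤ k−1, so N_k = 1 + N_{k-1}^2 + N_{k-1}^2.
N_0 = 1
N_1 = 1 + 1^2 + 1^2 = 3
N_2 = 1 + 3^2 + 3^2 = 19
N_3 = 1 + 19^2 + 19^2 = 723
So |H| = 723.
Ground atoms are formed by filling each argument slot of a predicate with a term from H, so an r-ary predicate gives |H|^r atoms:
  Knows: 723
Total ground atoms: 723.

723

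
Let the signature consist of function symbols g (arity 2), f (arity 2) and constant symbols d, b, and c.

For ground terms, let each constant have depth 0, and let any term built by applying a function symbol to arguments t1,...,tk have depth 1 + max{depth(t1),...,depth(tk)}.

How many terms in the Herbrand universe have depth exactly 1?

18

Count level by level. With function symbols g/2, f/2, the terms of depth ≤ k are the 3 constants together with each function applied to depth-≤(k−1) tuples, so N_k = 3 + N_{k-1}^2 + N_{k-1}^2.
N_0 = 3
N_1 = 3 + 3^2 + 3^2 = 21
Terms of depth exactly 1: N_1 − N_0 = 21 − 3 = 18.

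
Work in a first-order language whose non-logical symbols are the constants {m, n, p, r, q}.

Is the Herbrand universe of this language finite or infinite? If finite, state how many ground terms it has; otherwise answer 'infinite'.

5

There are no function symbols, so every ground term is one of the 5 constants.
The Herbrand universe is {m, n, p, r, q}, which is finite with 5 elements.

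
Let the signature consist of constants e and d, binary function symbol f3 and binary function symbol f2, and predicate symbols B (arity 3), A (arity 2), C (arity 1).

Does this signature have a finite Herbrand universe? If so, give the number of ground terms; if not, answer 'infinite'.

infinite

The signature has at least one function symbol (f3, arity 2) and at least one constant (e).
Iterating f3 gives infinitely many distinct ground terms: e, f3(e, e), f3(f3(e, e), f3(e, e)), ...
So the Herbrand universe is infinite.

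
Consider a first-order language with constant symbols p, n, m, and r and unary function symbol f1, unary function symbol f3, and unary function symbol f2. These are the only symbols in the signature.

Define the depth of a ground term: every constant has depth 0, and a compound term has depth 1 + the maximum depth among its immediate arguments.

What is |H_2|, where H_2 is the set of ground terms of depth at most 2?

52

Let N_k count ground terms of depth at most k. Each non-constant term of depth ≤ k is some function symbol applied to depth-≤(k−1) arguments, giving N_k = 4 + N_{k-1} + N_{k-1} + N_{k-1}.
N_0 = 4
N_1 = 4 + 4 + 4 + 4 = 16
N_2 = 4 + 16 + 16 + 16 = 52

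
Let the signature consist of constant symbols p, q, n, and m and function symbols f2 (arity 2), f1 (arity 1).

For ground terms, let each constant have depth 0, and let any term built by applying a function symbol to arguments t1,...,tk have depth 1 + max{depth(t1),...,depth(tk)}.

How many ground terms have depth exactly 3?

If N_k denotes the number of depth-≤k ground terms, the 4 constants give N_0 = 4, and each function symbol of arity r contributes N_{k-1}^r new terms at level k: N_k = 4 + N_{k-1}^2 + N_{k-1}.
N_0 = 4
N_1 = 4 + 4^2 + 4 = 24
N_2 = 4 + 24^2 + 24 = 604
N_3 = 4 + 604^2 + 604 = 365424
Terms of depth exactly 3: N_3 − N_2 = 365424 − 604 = 364820.

364820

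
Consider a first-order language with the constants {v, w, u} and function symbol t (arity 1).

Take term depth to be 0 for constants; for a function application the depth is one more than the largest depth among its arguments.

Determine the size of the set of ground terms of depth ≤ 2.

Count level by level. With function symbols t/1, the terms of depth ≤ k are the 3 constants together with each function applied to depth-≤(k−1) tuples, so N_k = 3 + N_{k-1}.
N_0 = 3
N_1 = 3 + 3 = 6
N_2 = 3 + 6 = 9
Explicitly: v, w, u, t(v), t(w), t(u), t(t(v)), t(t(w)), t(t(u)).

9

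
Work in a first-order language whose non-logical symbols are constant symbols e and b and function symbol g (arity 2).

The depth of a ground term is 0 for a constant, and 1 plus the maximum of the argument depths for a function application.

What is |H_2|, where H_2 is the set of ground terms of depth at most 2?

If N_k denotes the number of depth-≤k ground terms, the 2 constants give N_0 = 2, and each function symbol of arity r contributes N_{k-1}^r new terms at level k: N_k = 2 + N_{k-1}^2.
N_0 = 2
N_1 = 2 + 2^2 = 6
N_2 = 2 + 6^2 = 38

38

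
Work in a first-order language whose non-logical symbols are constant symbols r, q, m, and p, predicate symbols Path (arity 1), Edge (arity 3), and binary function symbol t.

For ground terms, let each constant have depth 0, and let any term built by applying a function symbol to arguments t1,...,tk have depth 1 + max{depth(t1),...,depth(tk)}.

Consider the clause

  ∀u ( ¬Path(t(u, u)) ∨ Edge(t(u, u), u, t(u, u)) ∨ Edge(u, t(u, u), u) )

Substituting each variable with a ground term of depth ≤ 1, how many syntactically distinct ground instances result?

Ground terms of depth ≤ 1:
  Count level by level. With function symbols t/2, the terms of depth ≤ k are the 4 constants together with each function applied to depth-≤(k−1) tuples, so N_k = 4 + N_{k-1}^2.
  N_0 = 4
  N_1 = 4 + 4^2 = 20
So there are 20 ground terms available for substitution.
There is 1 variable to instantiate (u),  occurring in at least one literal, so different choices give different ground instances.
Number of ground instances = 20.

20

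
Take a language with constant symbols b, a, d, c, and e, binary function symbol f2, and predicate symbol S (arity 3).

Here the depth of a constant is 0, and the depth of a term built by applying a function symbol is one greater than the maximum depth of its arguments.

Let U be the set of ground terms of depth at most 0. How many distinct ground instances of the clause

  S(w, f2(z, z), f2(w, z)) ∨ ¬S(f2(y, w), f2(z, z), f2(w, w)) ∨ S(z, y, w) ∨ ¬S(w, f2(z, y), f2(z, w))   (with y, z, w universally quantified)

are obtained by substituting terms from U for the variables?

125

Ground terms of depth ≤ 0:
  Count level by level. With function symbols f2/2, the terms of depth ≤ k are the 5 constants together with each function applied to depth-≤(k−1) tuples, so N_k = 5 + N_{k-1}^2.
  N_0 = 5
  Explicitly: b, a, d, c, e.
So there are 5 ground terms available for substitution.
The clause has 3 distinct variables (y, z, w), each appearing in the body. In the free term algebra distinct substitutions yield syntactically distinct ground instances.
Number of ground instances = 5^3 = 125.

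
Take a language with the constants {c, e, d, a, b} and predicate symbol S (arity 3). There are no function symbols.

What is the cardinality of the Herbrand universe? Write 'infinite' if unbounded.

5

There are no function symbols, so every ground term is one of the 5 constants.
The Herbrand universe is {c, e, d, a, b}, which is finite with 5 elements.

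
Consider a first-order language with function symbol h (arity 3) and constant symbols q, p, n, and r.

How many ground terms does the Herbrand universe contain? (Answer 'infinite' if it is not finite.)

The signature has at least one function symbol (h, arity 3) and at least one constant (q).
Iterating h gives infinitely many distinct ground terms: q, h(q, q, q), h(h(q, q, q), h(q, q, q), h(q, q, q)), ...
So the Herbrand universe is infinite.

infinite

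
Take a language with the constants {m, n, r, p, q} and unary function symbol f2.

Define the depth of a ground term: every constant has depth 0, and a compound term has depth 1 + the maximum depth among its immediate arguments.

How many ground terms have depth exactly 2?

Let N_k = |{terms of depth ≤ k}|. Then N_0 = 5 and N_k = 5 + N_{k-1} for k ≥ 1 (one summand per function symbol, arity giving the exponent).
N_0 = 5
N_1 = 5 + 5 = 10
N_2 = 5 + 10 = 15
Terms of depth exactly 2: N_2 − N_1 = 15 − 10 = 5.

5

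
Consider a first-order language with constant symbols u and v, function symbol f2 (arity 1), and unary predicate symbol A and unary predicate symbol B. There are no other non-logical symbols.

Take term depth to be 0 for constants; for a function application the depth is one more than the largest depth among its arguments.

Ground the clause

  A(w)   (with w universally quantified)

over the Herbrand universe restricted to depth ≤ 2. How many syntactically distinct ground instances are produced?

6

Ground terms of depth ≤ 2:
  Let N_k count ground terms of depth at most k. Each non-constant term of depth ≤ k is some function symbol applied to depth-≤(k−1) arguments, giving N_k = 2 + N_{k-1}.
  N_0 = 2
  N_1 = 2 + 2 = 4
  N_2 = 2 + 4 = 6
  Explicitly: u, v, f2(u), f2(v), f2(f2(u)), f2(f2(v)).
So there are 6 ground terms available for substitution.
The clause has 1 distinct variable (w), which appears in the body. In the free term algebra distinct substitutions yield syntactically distinct ground instances.
Number of ground instances = 6.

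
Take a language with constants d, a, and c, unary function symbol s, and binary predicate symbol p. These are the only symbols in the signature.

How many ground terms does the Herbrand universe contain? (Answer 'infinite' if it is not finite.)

The signature has at least one function symbol (s, arity 1) and at least one constant (d).
Iterating s gives infinitely many distinct ground terms: d, s(d), s(s(d)), ...
So the Herbrand universe is infinite.

infinite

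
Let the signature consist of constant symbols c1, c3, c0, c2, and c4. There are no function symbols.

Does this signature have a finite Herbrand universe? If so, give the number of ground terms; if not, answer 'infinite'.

5

There are no function symbols, so every ground term is one of the 5 constants.
The Herbrand universe is {c1, c3, c0, c2, c4}, which is finite with 5 elements.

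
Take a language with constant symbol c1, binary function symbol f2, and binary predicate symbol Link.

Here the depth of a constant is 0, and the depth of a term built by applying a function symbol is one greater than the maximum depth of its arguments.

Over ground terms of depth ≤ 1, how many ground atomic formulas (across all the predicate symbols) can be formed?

4

First count ground terms of depth ≤ 1.
Let N_k count ground terms of depth at most k. Each non-constant term of depth ≤ k is some function symbol applied to depth-≤(k−1) arguments, giving N_k = 1 + N_{k-1}^2.
N_0 = 1
N_1 = 1 + 1^2 = 2
So |H| = 2.
Ground atoms are formed by filling each argument slot of a predicate with a term from H, so an r-ary predicate gives |H|^r atoms:
  Link: 2^2 = 4
Total ground atoms: 4.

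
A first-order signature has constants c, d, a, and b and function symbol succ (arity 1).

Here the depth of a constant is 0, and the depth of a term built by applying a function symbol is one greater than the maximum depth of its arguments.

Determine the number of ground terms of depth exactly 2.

4

Let N_k count ground terms of depth at most k. Each non-constant term of depth ≤ k is some function symbol applied to depth-≤(k−1) arguments, giving N_k = 4 + N_{k-1}.
N_0 = 4
N_1 = 4 + 4 = 8
N_2 = 4 + 8 = 12
Terms of depth exactly 2: N_2 − N_1 = 12 − 8 = 4.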